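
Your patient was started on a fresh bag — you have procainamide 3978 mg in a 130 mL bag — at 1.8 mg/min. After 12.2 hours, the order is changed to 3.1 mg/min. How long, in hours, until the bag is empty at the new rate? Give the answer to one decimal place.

14.3 hours

Initial rate:
1.8 mg/min × 60 min/hr = 108 mg/hr
Concentration = 3978 mg ÷ 130 mL = 30.6 mg/mL
Rate = 108 mg/hr ÷ 30.6 mg/mL = 3.529412 mL/hr
Volume infused so far = 3.529412 mL/hr × 12.2 hr = 43.05882 mL
Volume remaining = 130 − 43.05882 = 86.94118 mL
New rate:
3.1 mg/min × 60 min/hr = 186 mg/hr
Rate = 186 mg/hr ÷ 30.6 mg/mL = 6.078431 mL/hr
Time remaining = 86.94118 mL ÷ 6.078431 mL/hr = 14.30323 hr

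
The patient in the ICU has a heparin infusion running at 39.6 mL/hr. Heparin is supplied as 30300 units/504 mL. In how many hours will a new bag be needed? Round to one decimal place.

12.7 hours

Duration = 504 mL ÷ 39.6 mL/hr = 12.72727 hr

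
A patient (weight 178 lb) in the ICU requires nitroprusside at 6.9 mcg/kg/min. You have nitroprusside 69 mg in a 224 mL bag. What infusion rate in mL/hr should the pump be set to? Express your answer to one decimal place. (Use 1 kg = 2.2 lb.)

108.7 mL/hr

Weight = 178 lb ÷ 2.2 lb/kg = 80.90909 kg
Dose = 6.9 mcg/kg/min × 80.90909 kg = 558.2727 mcg/min
558.2727 mcg/min × 60 min/hr = 33496.36 mcg/hr
Concentration = 69 mg ÷ 224 mL = 0.3080357 mg/mL = 308.0357 mcg/mL
Rate = 33496.36 mcg/hr ÷ 308.0357 mcg/mL = 108.7418 mL/hr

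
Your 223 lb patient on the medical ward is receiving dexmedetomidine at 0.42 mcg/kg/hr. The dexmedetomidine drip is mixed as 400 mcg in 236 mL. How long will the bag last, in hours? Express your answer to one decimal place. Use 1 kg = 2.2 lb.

9.4 hours

Weight = 223 lb ÷ 2.2 lb/kg = 101.3636 kg
Dose = 0.42 mcg/kg/hr × 101.3636 kg = 42.57273 mcg/hr
Concentration = 400 mcg ÷ 236 mL = 1.694915 mcg/mL
Rate = 42.57273 mcg/hr ÷ 1.694915 mcg/mL = 25.11791 mL/hr
Duration = 236 mL ÷ 25.11791 mL/hr = 9.395687 hr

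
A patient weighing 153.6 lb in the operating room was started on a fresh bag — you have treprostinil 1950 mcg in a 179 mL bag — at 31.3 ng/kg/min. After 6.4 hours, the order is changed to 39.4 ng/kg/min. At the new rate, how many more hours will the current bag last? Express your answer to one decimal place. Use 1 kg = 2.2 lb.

6.7 hours

Initial rate:
Weight = 153.6 lb ÷ 2.2 lb/kg = 69.81818 kg
Dose = 31.3 ng/kg/min × 69.81818 kg = 2185.309 ng/min
2185.309 ng/min × 60 min/hr = 131118.5 ng/hr
Concentration = 1950 mcg ÷ 179 mL = 10.89385 mcg/mL = 10893.85 ng/mL
Rate = 131118.5 ng/hr ÷ 10893.85 ng/mL = 12.03601 mL/hr
Volume infused so far = 12.03601 mL/hr × 6.4 hr = 77.03046 mL
Volume remaining = 179 − 77.03046 = 101.9695 mL
New rate:
Dose = 39.4 ng/kg/min × 69.81818 kg = 2750.836 ng/min
2750.836 ng/min × 60 min/hr = 165050.2 ng/hr
Rate = 165050.2 ng/hr ÷ 10893.85 ng/mL = 15.15076 mL/hr
Time remaining = 101.9695 mL ÷ 15.15076 mL/hr = 6.730325 hr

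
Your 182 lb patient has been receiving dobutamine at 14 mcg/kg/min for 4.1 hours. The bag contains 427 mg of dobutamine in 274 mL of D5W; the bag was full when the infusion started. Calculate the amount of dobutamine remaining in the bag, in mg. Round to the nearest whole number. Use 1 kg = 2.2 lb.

Weight = 182 lb ÷ 2.2 lb/kg = 82.72727 kg
Dose = 14 mcg/kg/min × 82.72727 kg = 1158.182 mcg/min
1158.182 mcg/min × 60 min/hr = 69490.91 mcg/hr
Concentration = 427 mg ÷ 274 mL = 1.558394 mg/mL = 1558.394 mcg/mL
Rate = 69490.91 mcg/hr ÷ 1558.394 mcg/mL = 44.59136 mL/hr
Volume infused = 44.59136 mL/hr × 4.1 hr = 182.8246 mL
Volume remaining = 274 − 182.8246 = 91.17544 mL
Drug remaining = 91.17544 mL × 1558.394 mcg/mL = 142087.3 mcg = 142.0873 mg

142 mg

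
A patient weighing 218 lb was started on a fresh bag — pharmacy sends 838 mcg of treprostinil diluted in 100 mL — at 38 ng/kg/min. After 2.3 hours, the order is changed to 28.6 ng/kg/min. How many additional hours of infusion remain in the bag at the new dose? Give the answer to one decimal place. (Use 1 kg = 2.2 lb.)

1.9 hours

Initial rate:
Weight = 218 lb ÷ 2.2 lb/kg = 99.09091 kg
Dose = 38 ng/kg/min × 99.09091 kg = 3765.455 ng/min
3765.455 ng/min × 60 min/hr = 225927.3 ng/hr
Concentration = 838 mcg ÷ 100 mL = 8.38 mcg/mL = 8380 ng/mL
Rate = 225927.3 ng/hr ÷ 8380 ng/mL = 26.9603 mL/hr
Volume infused so far = 26.9603 mL/hr × 2.3 hr = 62.00868 mL
Volume remaining = 100 − 62.00868 = 37.99132 mL
New rate:
Dose = 28.6 ng/kg/min × 99.09091 kg = 2834 ng/min
2834 ng/min × 60 min/hr = 170040 ng/hr
Rate = 170040 ng/hr ÷ 8380 ng/mL = 20.29117 mL/hr
Time remaining = 37.99132 mL ÷ 20.29117 mL/hr = 1.872308 hr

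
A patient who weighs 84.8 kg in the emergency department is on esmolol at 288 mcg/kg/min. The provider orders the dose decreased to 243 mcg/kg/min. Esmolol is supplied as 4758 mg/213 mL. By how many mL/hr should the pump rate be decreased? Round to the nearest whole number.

10 mL/hr

At the current dose:
Dose = 288 mcg/kg/min × 84.8 kg = 24422.4 mcg/min
24422.4 mcg/min × 60 min/hr = 1465344 mcg/hr
Concentration = 4758 mg ÷ 213 mL = 22.33803 mg/mL = 22338.03 mcg/mL
Rate = 1465344 mcg/hr ÷ 22338.03 mcg/mL = 65.59863 mL/hr
At the new dose:
Dose = 243 mcg/kg/min × 84.8 kg = 20606.4 mcg/min
20606.4 mcg/min × 60 min/hr = 1236384 mcg/hr
Rate = 1236384 mcg/hr ÷ 22338.03 mcg/mL = 55.34884 mL/hr
Change = 55.34884 − 65.59863 = -10.24979 mL/hr → 10.24979 mL/hr decrease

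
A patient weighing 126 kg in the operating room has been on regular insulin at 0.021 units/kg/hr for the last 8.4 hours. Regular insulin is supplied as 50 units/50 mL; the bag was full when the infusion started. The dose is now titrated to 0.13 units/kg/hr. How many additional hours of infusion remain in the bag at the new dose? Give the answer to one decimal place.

Initial rate:
Dose = 0.021 units/kg/hr × 126 kg = 2.646 units/hr
Concentration = 50 units ÷ 50 mL = 1 units/mL
Rate = 2.646 units/hr ÷ 1 units/mL = 2.646 mL/hr
Volume infused so far = 2.646 mL/hr × 8.4 hr = 22.2264 mL
Volume remaining = 50 − 22.2264 = 27.7736 mL
New rate:
Dose = 0.13 units/kg/hr × 126 kg = 16.38 units/hr
Rate = 16.38 units/hr ÷ 1 units/mL = 16.38 mL/hr
Time remaining = 27.7736 mL ÷ 16.38 mL/hr = 1.69558 hr

1.7 hours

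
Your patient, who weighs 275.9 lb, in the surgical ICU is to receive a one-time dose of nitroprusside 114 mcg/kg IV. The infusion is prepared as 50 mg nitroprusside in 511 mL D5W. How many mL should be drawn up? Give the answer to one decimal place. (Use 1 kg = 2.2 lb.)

Weight = 275.9 lb ÷ 2.2 lb/kg = 125.4091 kg
Dose = 114 mcg/kg × 125.4091 kg = 14296.64 mcg
Concentration = 50 mg ÷ 511 mL = 0.09784736 mg/mL = 97.84736 mcg/mL
Volume = 14296.64 mcg ÷ 97.84736 mcg/mL = 146.1116 mL

146.1 mL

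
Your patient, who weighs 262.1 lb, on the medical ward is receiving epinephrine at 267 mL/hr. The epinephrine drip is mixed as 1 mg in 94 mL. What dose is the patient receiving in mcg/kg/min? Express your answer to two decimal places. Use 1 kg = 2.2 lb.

Weight = 262.1 lb ÷ 2.2 lb/kg = 119.1364 kg
Concentration = 1 mg ÷ 94 mL = 0.0106383 mg/mL = 10.6383 mcg/mL
Drug rate = 267 mL/hr × 10.6383 mcg/mL = 2840.426 mcg/hr
2840.426 mcg/hr ÷ 60 min/hr = 47.34043 mcg/min
47.34043 mcg/min ÷ 119.1364 kg = 0.3973634 mcg/kg/min

0.40 mcg/kg/min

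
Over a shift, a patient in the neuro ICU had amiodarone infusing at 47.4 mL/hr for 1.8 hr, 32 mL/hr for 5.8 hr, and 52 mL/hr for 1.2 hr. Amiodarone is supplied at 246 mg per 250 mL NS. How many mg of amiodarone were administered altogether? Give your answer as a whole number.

328 mg

Concentration = 246 mg ÷ 250 mL = 0.984 mg/mL
Stage 1: 47.4 mL/hr × 1.8 hr = 85.32 mL → 85.32 mL × 0.984 mg/mL = 83.95488 mg
Stage 2: 32 mL/hr × 5.8 hr = 185.6 mL → 185.6 mL × 0.984 mg/mL = 182.6304 mg
Stage 3: 52 mL/hr × 1.2 hr = 62.4 mL → 62.4 mL × 0.984 mg/mL = 61.4016 mg
Total = 83.95488 + 182.6304 + 61.4016 = 327.9869 mg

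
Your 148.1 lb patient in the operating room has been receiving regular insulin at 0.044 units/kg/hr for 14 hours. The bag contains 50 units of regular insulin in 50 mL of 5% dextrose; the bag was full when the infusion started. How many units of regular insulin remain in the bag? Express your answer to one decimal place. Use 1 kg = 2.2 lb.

Weight = 148.1 lb ÷ 2.2 lb/kg = 67.31818 kg
Dose = 0.044 units/kg/hr × 67.31818 kg = 2.962 units/hr
Concentration = 50 units ÷ 50 mL = 1 units/mL
Rate = 2.962 units/hr ÷ 1 units/mL = 2.962 mL/hr
Volume infused = 2.962 mL/hr × 14 hr = 41.468 mL
Volume remaining = 50 − 41.468 = 8.532 mL
Drug remaining = 8.532 mL × 1 units/mL = 8.532 units

8.5 units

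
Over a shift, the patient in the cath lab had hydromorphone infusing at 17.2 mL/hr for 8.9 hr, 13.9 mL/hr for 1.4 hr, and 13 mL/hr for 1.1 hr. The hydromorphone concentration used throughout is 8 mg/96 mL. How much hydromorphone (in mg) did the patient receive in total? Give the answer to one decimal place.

Concentration = 8 mg ÷ 96 mL = 0.08333333 mg/mL
Stage 1: 17.2 mL/hr × 8.9 hr = 153.08 mL → 153.08 mL × 0.08333333 mg/mL = 12.75667 mg
Stage 2: 13.9 mL/hr × 1.4 hr = 19.46 mL → 19.46 mL × 0.08333333 mg/mL = 1.621667 mg
Stage 3: 13 mL/hr × 1.1 hr = 14.3 mL → 14.3 mL × 0.08333333 mg/mL = 1.191667 mg
Total = 12.75667 + 1.621667 + 1.191667 = 15.57 mg

15.6 mg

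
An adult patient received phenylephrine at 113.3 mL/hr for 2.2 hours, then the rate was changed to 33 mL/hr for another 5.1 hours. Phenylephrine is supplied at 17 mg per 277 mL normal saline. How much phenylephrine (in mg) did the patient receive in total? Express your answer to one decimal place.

25.6 mg

Concentration = 17 mg ÷ 277 mL = 0.06137184 mg/mL
Stage 1: 113.3 mL/hr × 2.2 hr = 249.26 mL → 249.26 mL × 0.06137184 mg/mL = 15.29755 mg
Stage 2: 33 mL/hr × 5.1 hr = 168.3 mL → 168.3 mL × 0.06137184 mg/mL = 10.32888 mg
Total = 15.29755 + 10.32888 = 25.62643 mg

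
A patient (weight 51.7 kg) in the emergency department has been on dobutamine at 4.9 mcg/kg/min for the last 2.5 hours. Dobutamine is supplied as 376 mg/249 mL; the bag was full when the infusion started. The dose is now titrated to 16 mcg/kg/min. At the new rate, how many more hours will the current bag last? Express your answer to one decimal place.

Initial rate:
Dose = 4.9 mcg/kg/min × 51.7 kg = 253.33 mcg/min
253.33 mcg/min × 60 min/hr = 15199.8 mcg/hr
Concentration = 376 mg ÷ 249 mL = 1.51004 mg/mL = 1510.04 mcg/mL
Rate = 15199.8 mcg/hr ÷ 1510.04 mcg/mL = 10.06583 mL/hr
Volume infused so far = 10.06583 mL/hr × 2.5 hr = 25.16456 mL
Volume remaining = 249 − 25.16456 = 223.8354 mL
New rate:
Dose = 16 mcg/kg/min × 51.7 kg = 827.2 mcg/min
827.2 mcg/min × 60 min/hr = 49632 mcg/hr
Rate = 49632 mcg/hr ÷ 1510.04 mcg/mL = 32.868 mL/hr
Time remaining = 223.8354 mL ÷ 32.868 mL/hr = 6.810133 hr

6.8 hours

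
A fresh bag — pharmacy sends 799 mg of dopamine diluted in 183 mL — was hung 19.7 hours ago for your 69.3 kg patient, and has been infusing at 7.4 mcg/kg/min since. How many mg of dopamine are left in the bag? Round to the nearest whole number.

193 mg

Dose = 7.4 mcg/kg/min × 69.3 kg = 512.82 mcg/min
512.82 mcg/min × 60 min/hr = 30769.2 mcg/hr
Concentration = 799 mg ÷ 183 mL = 4.36612 mg/mL = 4366.12 mcg/mL
Rate = 30769.2 mcg/hr ÷ 4366.12 mcg/mL = 7.047264 mL/hr
Volume infused = 7.047264 mL/hr × 19.7 hr = 138.8311 mL
Volume remaining = 183 − 138.8311 = 44.16891 mL
Drug remaining = 44.16891 mL × 4366.12 mcg/mL = 192846.8 mcg = 192.8468 mg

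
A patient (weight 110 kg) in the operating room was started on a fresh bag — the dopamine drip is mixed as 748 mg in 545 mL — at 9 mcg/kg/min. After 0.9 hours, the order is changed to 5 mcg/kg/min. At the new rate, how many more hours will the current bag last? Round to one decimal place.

21.0 hours

Initial rate:
Dose = 9 mcg/kg/min × 110 kg = 990 mcg/min
990 mcg/min × 60 min/hr = 59400 mcg/hr
Concentration = 748 mg ÷ 545 mL = 1.372477 mg/mL = 1372.477 mcg/mL
Rate = 59400 mcg/hr ÷ 1372.477 mcg/mL = 43.27941 mL/hr
Volume infused so far = 43.27941 mL/hr × 0.9 hr = 38.95147 mL
Volume remaining = 545 − 38.95147 = 506.0485 mL
New rate:
Dose = 5 mcg/kg/min × 110 kg = 550 mcg/min
550 mcg/min × 60 min/hr = 33000 mcg/hr
Rate = 33000 mcg/hr ÷ 1372.477 mcg/mL = 24.04412 mL/hr
Time remaining = 506.0485 mL ÷ 24.04412 mL/hr = 21.04667 hr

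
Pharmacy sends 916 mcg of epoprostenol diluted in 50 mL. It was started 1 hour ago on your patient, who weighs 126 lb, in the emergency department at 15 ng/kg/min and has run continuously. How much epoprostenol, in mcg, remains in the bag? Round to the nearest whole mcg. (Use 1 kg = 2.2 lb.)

Weight = 126 lb ÷ 2.2 lb/kg = 57.27273 kg
Dose = 15 ng/kg/min × 57.27273 kg = 859.0909 ng/min
859.0909 ng/min × 60 min/hr = 51545.45 ng/hr
Concentration = 916 mcg ÷ 50 mL = 18.32 mcg/mL = 18320 ng/mL
Rate = 51545.45 ng/hr ÷ 18320 ng/mL = 2.813617 mL/hr
Volume infused = 2.813617 mL/hr × 1 hr = 2.813617 mL
Volume remaining = 50 − 2.813617 = 47.18638 mL
Drug remaining = 47.18638 mL × 18320 ng/mL = 864454.5 ng = 864.4545 mcg

864 mcg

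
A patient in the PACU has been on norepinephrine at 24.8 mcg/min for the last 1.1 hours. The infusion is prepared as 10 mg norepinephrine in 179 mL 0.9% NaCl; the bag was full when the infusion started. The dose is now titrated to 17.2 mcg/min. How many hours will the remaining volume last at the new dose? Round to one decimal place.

Initial rate:
24.8 mcg/min × 60 min/hr = 1488 mcg/hr
Concentration = 10 mg ÷ 179 mL = 0.05586592 mg/mL = 55.86592 mcg/mL
Rate = 1488 mcg/hr ÷ 55.86592 mcg/mL = 26.6352 mL/hr
Volume infused so far = 26.6352 mL/hr × 1.1 hr = 29.29872 mL
Volume remaining = 179 − 29.29872 = 149.7013 mL
New rate:
17.2 mcg/min × 60 min/hr = 1032 mcg/hr
Rate = 1032 mcg/hr ÷ 55.86592 mcg/mL = 18.4728 mL/hr
Time remaining = 149.7013 mL ÷ 18.4728 mL/hr = 8.103876 hr

8.1 hours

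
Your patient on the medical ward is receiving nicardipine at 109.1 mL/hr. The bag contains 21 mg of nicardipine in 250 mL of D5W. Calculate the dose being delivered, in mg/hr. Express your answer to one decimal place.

Concentration = 21 mg ÷ 250 mL = 0.084 mg/mL
Drug rate = 109.1 mL/hr × 0.084 mg/mL = 9.1644 mg/hr

9.2 mg/hr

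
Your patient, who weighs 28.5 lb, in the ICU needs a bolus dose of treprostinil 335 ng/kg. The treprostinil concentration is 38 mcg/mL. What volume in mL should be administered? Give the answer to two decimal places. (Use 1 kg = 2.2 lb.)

Weight = 28.5 lb ÷ 2.2 lb/kg = 12.95455 kg
Dose = 335 ng/kg × 12.95455 kg = 4339.773 ng
Concentration = 38 mcg/mL = 38000 ng/mL
Volume = 4339.773 ng ÷ 38000 ng/mL = 0.1142045 mL

0.11 mL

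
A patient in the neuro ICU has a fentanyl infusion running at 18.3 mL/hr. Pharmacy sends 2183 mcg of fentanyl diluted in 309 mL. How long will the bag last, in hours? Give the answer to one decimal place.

Duration = 309 mL ÷ 18.3 mL/hr = 16.88525 hr

16.9 hours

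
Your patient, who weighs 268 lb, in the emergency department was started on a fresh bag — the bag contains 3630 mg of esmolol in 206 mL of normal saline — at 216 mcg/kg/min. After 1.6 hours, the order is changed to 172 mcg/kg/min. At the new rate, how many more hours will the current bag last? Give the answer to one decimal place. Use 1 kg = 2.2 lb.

Initial rate:
Weight = 268 lb ÷ 2.2 lb/kg = 121.8182 kg
Dose = 216 mcg/kg/min × 121.8182 kg = 26312.73 mcg/min
26312.73 mcg/min × 60 min/hr = 1578764 mcg/hr
Concentration = 3630 mg ÷ 206 mL = 17.62136 mg/mL = 17621.36 mcg/mL
Rate = 1578764 mcg/hr ÷ 17621.36 mcg/mL = 89.59375 mL/hr
Volume infused so far = 89.59375 mL/hr × 1.6 hr = 143.35 mL
Volume remaining = 206 − 143.35 = 62.65 mL
New rate:
Dose = 172 mcg/kg/min × 121.8182 kg = 20952.73 mcg/min
20952.73 mcg/min × 60 min/hr = 1257164 mcg/hr
Rate = 1257164 mcg/hr ÷ 17621.36 mcg/mL = 71.34317 mL/hr
Time remaining = 62.65 mL ÷ 71.34317 mL/hr = 0.8781499 hr

0.9 hours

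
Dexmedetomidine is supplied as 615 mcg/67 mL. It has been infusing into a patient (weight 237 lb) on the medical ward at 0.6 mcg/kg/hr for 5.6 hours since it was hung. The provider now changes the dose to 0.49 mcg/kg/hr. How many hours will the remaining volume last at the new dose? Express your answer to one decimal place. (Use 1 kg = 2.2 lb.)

Initial rate:
Weight = 237 lb ÷ 2.2 lb/kg = 107.7273 kg
Dose = 0.6 mcg/kg/hr × 107.7273 kg = 64.63636 mcg/hr
Concentration = 615 mcg ÷ 67 mL = 9.179104 mcg/mL
Rate = 64.63636 mcg/hr ÷ 9.179104 mcg/mL = 7.041685 mL/hr
Volume infused so far = 7.041685 mL/hr × 5.6 hr = 39.43344 mL
Volume remaining = 67 − 39.43344 = 27.56656 mL
New rate:
Dose = 0.49 mcg/kg/hr × 107.7273 kg = 52.78636 mcg/hr
Rate = 52.78636 mcg/hr ÷ 9.179104 mcg/mL = 5.75071 mL/hr
Time remaining = 27.56656 mL ÷ 5.75071 mL/hr = 4.793593 hr

4.8 hours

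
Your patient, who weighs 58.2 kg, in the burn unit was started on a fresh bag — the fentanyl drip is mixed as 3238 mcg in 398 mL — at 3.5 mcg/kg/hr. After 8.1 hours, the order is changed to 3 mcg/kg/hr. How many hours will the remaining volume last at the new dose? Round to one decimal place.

Initial rate:
Dose = 3.5 mcg/kg/hr × 58.2 kg = 203.7 mcg/hr
Concentration = 3238 mcg ÷ 398 mL = 8.135678 mcg/mL
Rate = 203.7 mcg/hr ÷ 8.135678 mcg/mL = 25.03786 mL/hr
Volume infused so far = 25.03786 mL/hr × 8.1 hr = 202.8067 mL
Volume remaining = 398 − 202.8067 = 195.1933 mL
New rate:
Dose = 3 mcg/kg/hr × 58.2 kg = 174.6 mcg/hr
Rate = 174.6 mcg/hr ÷ 8.135678 mcg/mL = 21.46103 mL/hr
Time remaining = 195.1933 mL ÷ 21.46103 mL/hr = 9.095246 hr

9.1 hours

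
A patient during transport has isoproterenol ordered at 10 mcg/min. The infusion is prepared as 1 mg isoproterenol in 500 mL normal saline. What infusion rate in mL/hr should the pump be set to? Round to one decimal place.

10 mcg/min × 60 min/hr = 600 mcg/hr
Concentration = 1 mg ÷ 500 mL = 0.002 mg/mL = 2 mcg/mL
Rate = 600 mcg/hr ÷ 2 mcg/mL = 300 mL/hr

300.0 mL/hr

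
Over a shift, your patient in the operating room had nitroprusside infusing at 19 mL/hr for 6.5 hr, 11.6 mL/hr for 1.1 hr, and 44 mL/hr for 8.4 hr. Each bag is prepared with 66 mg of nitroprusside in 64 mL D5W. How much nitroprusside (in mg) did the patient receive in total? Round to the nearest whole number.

Concentration = 66 mg ÷ 64 mL = 1.03125 mg/mL
Stage 1: 19 mL/hr × 6.5 hr = 123.5 mL → 123.5 mL × 1.03125 mg/mL = 127.3594 mg
Stage 2: 11.6 mL/hr × 1.1 hr = 12.76 mL → 12.76 mL × 1.03125 mg/mL = 13.15875 mg
Stage 3: 44 mL/hr × 8.4 hr = 369.6 mL → 369.6 mL × 1.03125 mg/mL = 381.15 mg
Total = 127.3594 + 13.15875 + 381.15 = 521.6681 mg

522 mg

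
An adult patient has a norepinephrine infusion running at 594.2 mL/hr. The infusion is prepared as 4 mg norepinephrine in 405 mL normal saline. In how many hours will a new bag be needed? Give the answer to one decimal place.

Duration = 405 mL ÷ 594.2 mL/hr = 0.6815887 hr

0.7 hours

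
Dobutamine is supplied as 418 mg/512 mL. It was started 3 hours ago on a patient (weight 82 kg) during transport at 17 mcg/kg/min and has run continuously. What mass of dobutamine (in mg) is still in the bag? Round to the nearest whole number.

167 mg

Dose = 17 mcg/kg/min × 82 kg = 1394 mcg/min
1394 mcg/min × 60 min/hr = 83640 mcg/hr
Concentration = 418 mg ÷ 512 mL = 0.8164062 mg/mL = 816.4062 mcg/mL
Rate = 83640 mcg/hr ÷ 816.4062 mcg/mL = 102.449 mL/hr
Volume infused = 102.449 mL/hr × 3 hr = 307.347 mL
Volume remaining = 512 − 307.347 = 204.653 mL
Drug remaining = 204.653 mL × 816.4062 mcg/mL = 167080 mcg = 167.08 mg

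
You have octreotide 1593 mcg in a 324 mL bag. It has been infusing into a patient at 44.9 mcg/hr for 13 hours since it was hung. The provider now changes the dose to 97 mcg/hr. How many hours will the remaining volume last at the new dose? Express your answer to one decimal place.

10.4 hours

Initial rate:
Concentration = 1593 mcg ÷ 324 mL = 4.916667 mcg/mL
Rate = 44.9 mcg/hr ÷ 4.916667 mcg/mL = 9.132203 mL/hr
Volume infused so far = 9.132203 mL/hr × 13 hr = 118.7186 mL
Volume remaining = 324 − 118.7186 = 205.2814 mL
New rate:
Rate = 97 mcg/hr ÷ 4.916667 mcg/mL = 19.72881 mL/hr
Time remaining = 205.2814 mL ÷ 19.72881 mL/hr = 10.40515 hr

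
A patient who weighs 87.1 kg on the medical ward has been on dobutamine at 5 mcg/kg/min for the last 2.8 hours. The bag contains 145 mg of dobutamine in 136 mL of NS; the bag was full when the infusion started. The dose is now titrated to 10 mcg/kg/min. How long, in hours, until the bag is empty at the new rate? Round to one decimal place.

Initial rate:
Dose = 5 mcg/kg/min × 87.1 kg = 435.5 mcg/min
435.5 mcg/min × 60 min/hr = 26130 mcg/hr
Concentration = 145 mg ÷ 136 mL = 1.066176 mg/mL = 1066.176 mcg/mL
Rate = 26130 mcg/hr ÷ 1066.176 mcg/mL = 24.50814 mL/hr
Volume infused so far = 24.50814 mL/hr × 2.8 hr = 68.62279 mL
Volume remaining = 136 − 68.62279 = 67.37721 mL
New rate:
Dose = 10 mcg/kg/min × 87.1 kg = 871 mcg/min
871 mcg/min × 60 min/hr = 52260 mcg/hr
Rate = 52260 mcg/hr ÷ 1066.176 mcg/mL = 49.01628 mL/hr
Time remaining = 67.37721 mL ÷ 49.01628 mL/hr = 1.374589 hr

1.4 hours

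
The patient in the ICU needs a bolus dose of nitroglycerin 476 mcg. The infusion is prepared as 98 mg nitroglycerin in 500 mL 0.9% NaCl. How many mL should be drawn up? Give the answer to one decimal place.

Concentration = 98 mg ÷ 500 mL = 0.196 mg/mL = 196 mcg/mL
Volume = 476 mcg ÷ 196 mcg/mL = 2.428571 mL

2.4 mL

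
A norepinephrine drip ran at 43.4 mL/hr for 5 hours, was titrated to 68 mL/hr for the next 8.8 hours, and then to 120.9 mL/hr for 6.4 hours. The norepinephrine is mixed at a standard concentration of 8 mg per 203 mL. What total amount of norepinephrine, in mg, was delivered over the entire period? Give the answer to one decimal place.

Concentration = 8 mg ÷ 203 mL = 0.03940887 mg/mL
Stage 1: 43.4 mL/hr × 5 hr = 217 mL → 217 mL × 0.03940887 mg/mL = 8.551724 mg
Stage 2: 68 mL/hr × 8.8 hr = 598.4 mL → 598.4 mL × 0.03940887 mg/mL = 23.58227 mg
Stage 3: 120.9 mL/hr × 6.4 hr = 773.76 mL → 773.76 mL × 0.03940887 mg/mL = 30.493 mg
Total = 8.551724 + 23.58227 + 30.493 = 62.627 mg

62.6 mg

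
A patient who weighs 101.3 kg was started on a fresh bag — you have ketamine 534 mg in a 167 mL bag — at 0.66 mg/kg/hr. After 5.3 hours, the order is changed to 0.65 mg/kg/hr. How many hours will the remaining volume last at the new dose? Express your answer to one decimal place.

Initial rate:
Dose = 0.66 mg/kg/hr × 101.3 kg = 66.858 mg/hr
Concentration = 534 mg ÷ 167 mL = 3.197605 mg/mL
Rate = 66.858 mg/hr ÷ 3.197605 mg/mL = 20.90878 mL/hr
Volume infused so far = 20.90878 mL/hr × 5.3 hr = 110.8165 mL
Volume remaining = 167 − 110.8165 = 56.18349 mL
New rate:
Dose = 0.65 mg/kg/hr × 101.3 kg = 65.845 mg/hr
Rate = 65.845 mg/hr ÷ 3.197605 mg/mL = 20.59198 mL/hr
Time remaining = 56.18349 mL ÷ 20.59198 mL/hr = 2.728417 hr

2.7 hours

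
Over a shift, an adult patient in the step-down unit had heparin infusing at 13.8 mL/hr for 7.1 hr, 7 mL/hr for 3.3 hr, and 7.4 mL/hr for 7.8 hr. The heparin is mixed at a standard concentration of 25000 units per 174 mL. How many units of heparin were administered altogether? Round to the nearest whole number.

25690 units

Concentration = 25000 units ÷ 174 mL = 143.6782 units/mL
Stage 1: 13.8 mL/hr × 7.1 hr = 97.98 mL → 97.98 mL × 143.6782 units/mL = 14077.59 units
Stage 2: 7 mL/hr × 3.3 hr = 23.1 mL → 23.1 mL × 143.6782 units/mL = 3318.966 units
Stage 3: 7.4 mL/hr × 7.8 hr = 57.72 mL → 57.72 mL × 143.6782 units/mL = 8293.103 units
Total = 14077.59 + 3318.966 + 8293.103 = 25689.66 units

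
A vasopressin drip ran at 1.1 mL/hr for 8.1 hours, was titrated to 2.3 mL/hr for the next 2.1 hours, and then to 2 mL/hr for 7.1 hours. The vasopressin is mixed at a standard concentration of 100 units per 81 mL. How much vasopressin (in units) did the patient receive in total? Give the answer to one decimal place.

34.5 units

Concentration = 100 units ÷ 81 mL = 1.234568 units/mL
Stage 1: 1.1 mL/hr × 8.1 hr = 8.91 mL → 8.91 mL × 1.234568 units/mL = 11 units
Stage 2: 2.3 mL/hr × 2.1 hr = 4.83 mL → 4.83 mL × 1.234568 units/mL = 5.962963 units
Stage 3: 2 mL/hr × 7.1 hr = 14.2 mL → 14.2 mL × 1.234568 units/mL = 17.53086 units
Total = 11 + 5.962963 + 17.53086 = 34.49383 units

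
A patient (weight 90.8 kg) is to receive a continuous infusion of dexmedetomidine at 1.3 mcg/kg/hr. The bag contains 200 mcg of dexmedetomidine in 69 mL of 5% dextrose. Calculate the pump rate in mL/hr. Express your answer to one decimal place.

40.7 mL/hr

Dose = 1.3 mcg/kg/hr × 90.8 kg = 118.04 mcg/hr
Concentration = 200 mcg ÷ 69 mL = 2.898551 mcg/mL
Rate = 118.04 mcg/hr ÷ 2.898551 mcg/mL = 40.7238 mL/hr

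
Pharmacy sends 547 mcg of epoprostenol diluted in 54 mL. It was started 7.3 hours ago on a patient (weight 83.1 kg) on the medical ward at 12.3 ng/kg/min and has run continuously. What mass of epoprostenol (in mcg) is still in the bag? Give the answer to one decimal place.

Dose = 12.3 ng/kg/min × 83.1 kg = 1022.13 ng/min
1022.13 ng/min × 60 min/hr = 61327.8 ng/hr
Concentration = 547 mcg ÷ 54 mL = 10.12963 mcg/mL = 10129.63 ng/mL
Rate = 61327.8 ng/hr ÷ 10129.63 ng/mL = 6.054298 mL/hr
Volume infused = 6.054298 mL/hr × 7.3 hr = 44.19638 mL
Volume remaining = 54 − 44.19638 = 9.803622 mL
Drug remaining = 9.803622 mL × 10129.63 ng/mL = 99307.06 ng = 99.30706 mcg

99.3 mcg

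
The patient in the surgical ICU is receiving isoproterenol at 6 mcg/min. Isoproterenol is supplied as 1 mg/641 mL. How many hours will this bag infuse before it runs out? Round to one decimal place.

2.8 hours

6 mcg/min × 60 min/hr = 360 mcg/hr
Concentration = 1 mg ÷ 641 mL = 0.001560062 mg/mL = 1.560062 mcg/mL
Rate = 360 mcg/hr ÷ 1.560062 mcg/mL = 230.76 mL/hr
Duration = 641 mL ÷ 230.76 mL/hr = 2.777778 hr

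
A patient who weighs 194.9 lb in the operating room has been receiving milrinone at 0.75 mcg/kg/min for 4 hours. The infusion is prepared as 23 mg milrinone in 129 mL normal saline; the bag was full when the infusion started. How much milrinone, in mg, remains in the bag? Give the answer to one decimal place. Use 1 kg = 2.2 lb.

Weight = 194.9 lb ÷ 2.2 lb/kg = 88.59091 kg
Dose = 0.75 mcg/kg/min × 88.59091 kg = 66.44318 mcg/min
66.44318 mcg/min × 60 min/hr = 3986.591 mcg/hr
Concentration = 23 mg ÷ 129 mL = 0.1782946 mg/mL = 178.2946 mcg/mL
Rate = 3986.591 mcg/hr ÷ 178.2946 mcg/mL = 22.35958 mL/hr
Volume infused = 22.35958 mL/hr × 4 hr = 89.4383 mL
Volume remaining = 129 − 89.4383 = 39.5617 mL
Drug remaining = 39.5617 mL × 178.2946 mcg/mL = 7053.636 mcg = 7.053636 mg

7.1 mg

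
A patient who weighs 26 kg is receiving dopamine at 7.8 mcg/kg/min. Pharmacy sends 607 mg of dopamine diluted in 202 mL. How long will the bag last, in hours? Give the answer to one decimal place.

Dose = 7.8 mcg/kg/min × 26 kg = 202.8 mcg/min
202.8 mcg/min × 60 min/hr = 12168 mcg/hr
Concentration = 607 mg ÷ 202 mL = 3.00495 mg/mL = 3004.95 mcg/mL
Rate = 12168 mcg/hr ÷ 3004.95 mcg/mL = 4.049318 mL/hr
Duration = 202 mL ÷ 4.049318 mL/hr = 49.88494 hr

49.9 hours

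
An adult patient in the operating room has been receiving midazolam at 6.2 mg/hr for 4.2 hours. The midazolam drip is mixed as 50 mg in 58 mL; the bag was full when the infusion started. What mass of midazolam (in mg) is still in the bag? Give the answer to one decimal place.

Concentration = 50 mg ÷ 58 mL = 0.862069 mg/mL
Rate = 6.2 mg/hr ÷ 0.862069 mg/mL = 7.192 mL/hr
Volume infused = 7.192 mL/hr × 4.2 hr = 30.2064 mL
Volume remaining = 58 − 30.2064 = 27.7936 mL
Drug remaining = 27.7936 mL × 0.862069 mg/mL = 23.96 mg

24.0 mg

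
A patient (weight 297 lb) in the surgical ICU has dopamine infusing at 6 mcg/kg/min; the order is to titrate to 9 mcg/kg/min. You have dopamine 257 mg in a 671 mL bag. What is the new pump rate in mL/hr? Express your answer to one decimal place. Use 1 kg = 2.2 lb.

190.3 mL/hr

Weight = 297 lb ÷ 2.2 lb/kg = 135 kg
Dose = 9 mcg/kg/min × 135 kg = 1215 mcg/min
1215 mcg/min × 60 min/hr = 72900 mcg/hr
Concentration = 257 mg ÷ 671 mL = 0.3830104 mg/mL = 383.0104 mcg/mL
Rate = 72900 mcg/hr ÷ 383.0104 mcg/mL = 190.3342 mL/hr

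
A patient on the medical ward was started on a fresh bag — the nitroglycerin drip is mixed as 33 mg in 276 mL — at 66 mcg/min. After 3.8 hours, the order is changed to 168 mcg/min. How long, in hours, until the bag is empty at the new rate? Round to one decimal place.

Initial rate:
66 mcg/min × 60 min/hr = 3960 mcg/hr
Concentration = 33 mg ÷ 276 mL = 0.1195652 mg/mL = 119.5652 mcg/mL
Rate = 3960 mcg/hr ÷ 119.5652 mcg/mL = 33.12 mL/hr
Volume infused so far = 33.12 mL/hr × 3.8 hr = 125.856 mL
Volume remaining = 276 − 125.856 = 150.144 mL
New rate:
168 mcg/min × 60 min/hr = 10080 mcg/hr
Rate = 10080 mcg/hr ÷ 119.5652 mcg/mL = 84.30545 mL/hr
Time remaining = 150.144 mL ÷ 84.30545 mL/hr = 1.780952 hr

1.8 hours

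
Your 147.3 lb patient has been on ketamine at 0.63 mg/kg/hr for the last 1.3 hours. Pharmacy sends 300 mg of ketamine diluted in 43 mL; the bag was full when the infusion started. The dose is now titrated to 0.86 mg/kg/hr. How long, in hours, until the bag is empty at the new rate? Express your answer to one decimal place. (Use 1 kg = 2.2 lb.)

Initial rate:
Weight = 147.3 lb ÷ 2.2 lb/kg = 66.95455 kg
Dose = 0.63 mg/kg/hr × 66.95455 kg = 42.18136 mg/hr
Concentration = 300 mg ÷ 43 mL = 6.976744 mg/mL
Rate = 42.18136 mg/hr ÷ 6.976744 mg/mL = 6.045995 mL/hr
Volume infused so far = 6.045995 mL/hr × 1.3 hr = 7.859794 mL
Volume remaining = 43 − 7.859794 = 35.14021 mL
New rate:
Dose = 0.86 mg/kg/hr × 66.95455 kg = 57.58091 mg/hr
Rate = 57.58091 mg/hr ÷ 6.976744 mg/mL = 8.253264 mL/hr
Time remaining = 35.14021 mL ÷ 8.253264 mL/hr = 4.257735 hr

4.3 hours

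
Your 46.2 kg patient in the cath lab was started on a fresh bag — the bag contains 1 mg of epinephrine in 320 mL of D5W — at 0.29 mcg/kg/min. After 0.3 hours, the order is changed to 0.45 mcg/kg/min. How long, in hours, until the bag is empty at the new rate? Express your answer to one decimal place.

0.6 hours

Initial rate:
Dose = 0.29 mcg/kg/min × 46.2 kg = 13.398 mcg/min
13.398 mcg/min × 60 min/hr = 803.88 mcg/hr
Concentration = 1 mg ÷ 320 mL = 0.003125 mg/mL = 3.125 mcg/mL
Rate = 803.88 mcg/hr ÷ 3.125 mcg/mL = 257.2416 mL/hr
Volume infused so far = 257.2416 mL/hr × 0.3 hr = 77.17248 mL
Volume remaining = 320 − 77.17248 = 242.8275 mL
New rate:
Dose = 0.45 mcg/kg/min × 46.2 kg = 20.79 mcg/min
20.79 mcg/min × 60 min/hr = 1247.4 mcg/hr
Rate = 1247.4 mcg/hr ÷ 3.125 mcg/mL = 399.168 mL/hr
Time remaining = 242.8275 mL ÷ 399.168 mL/hr = 0.6083341 hr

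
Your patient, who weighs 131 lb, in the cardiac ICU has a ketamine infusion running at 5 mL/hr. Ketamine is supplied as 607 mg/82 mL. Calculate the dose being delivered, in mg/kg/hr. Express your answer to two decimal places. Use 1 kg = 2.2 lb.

0.62 mg/kg/hr

Weight = 131 lb ÷ 2.2 lb/kg = 59.54545 kg
Concentration = 607 mg ÷ 82 mL = 7.402439 mg/mL
Drug rate = 5 mL/hr × 7.402439 mg/mL = 37.0122 mg/hr
37.0122 mg/hr ÷ 59.54545 kg = 0.6215788 mg/kg/hr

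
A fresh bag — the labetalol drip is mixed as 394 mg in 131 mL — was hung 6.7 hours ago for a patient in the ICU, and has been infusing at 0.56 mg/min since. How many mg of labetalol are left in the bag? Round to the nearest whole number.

169 mg

0.56 mg/min × 60 min/hr = 33.6 mg/hr
Concentration = 394 mg ÷ 131 mL = 3.007634 mg/mL
Rate = 33.6 mg/hr ÷ 3.007634 mg/mL = 11.17157 mL/hr
Volume infused = 11.17157 mL/hr × 6.7 hr = 74.84954 mL
Volume remaining = 131 − 74.84954 = 56.15046 mL
Drug remaining = 56.15046 mL × 3.007634 mg/mL = 168.88 mg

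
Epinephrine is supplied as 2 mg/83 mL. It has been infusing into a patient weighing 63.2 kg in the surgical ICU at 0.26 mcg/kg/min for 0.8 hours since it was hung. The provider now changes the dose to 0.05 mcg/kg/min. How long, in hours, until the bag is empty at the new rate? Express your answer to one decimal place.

Initial rate:
Dose = 0.26 mcg/kg/min × 63.2 kg = 16.432 mcg/min
16.432 mcg/min × 60 min/hr = 985.92 mcg/hr
Concentration = 2 mg ÷ 83 mL = 0.02409639 mg/mL = 24.09639 mcg/mL
Rate = 985.92 mcg/hr ÷ 24.09639 mcg/mL = 40.91568 mL/hr
Volume infused so far = 40.91568 mL/hr × 0.8 hr = 32.73254 mL
Volume remaining = 83 − 32.73254 = 50.26746 mL
New rate:
Dose = 0.05 mcg/kg/min × 63.2 kg = 3.16 mcg/min
3.16 mcg/min × 60 min/hr = 189.6 mcg/hr
Rate = 189.6 mcg/hr ÷ 24.09639 mcg/mL = 7.8684 mL/hr
Time remaining = 50.26746 mL ÷ 7.8684 mL/hr = 6.388523 hr

6.4 hours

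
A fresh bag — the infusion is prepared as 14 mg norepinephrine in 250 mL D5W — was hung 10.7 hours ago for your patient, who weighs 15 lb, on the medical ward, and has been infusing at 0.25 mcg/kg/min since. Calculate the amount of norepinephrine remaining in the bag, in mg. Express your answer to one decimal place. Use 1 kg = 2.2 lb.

12.9 mg

Weight = 15 lb ÷ 2.2 lb/kg = 6.818182 kg
Dose = 0.25 mcg/kg/min × 6.818182 kg = 1.704545 mcg/min
1.704545 mcg/min × 60 min/hr = 102.2727 mcg/hr
Concentration = 14 mg ÷ 250 mL = 0.056 mg/mL = 56 mcg/mL
Rate = 102.2727 mcg/hr ÷ 56 mcg/mL = 1.826299 mL/hr
Volume infused = 1.826299 mL/hr × 10.7 hr = 19.5414 mL
Volume remaining = 250 − 19.5414 = 230.4586 mL
Drug remaining = 230.4586 mL × 56 mcg/mL = 12905.68 mcg = 12.90568 mg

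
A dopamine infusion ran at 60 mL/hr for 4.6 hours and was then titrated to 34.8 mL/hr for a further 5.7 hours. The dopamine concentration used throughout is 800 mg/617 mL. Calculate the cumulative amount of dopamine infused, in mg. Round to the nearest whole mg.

615 mg

Concentration = 800 mg ÷ 617 mL = 1.296596 mg/mL
Stage 1: 60 mL/hr × 4.6 hr = 276 mL → 276 mL × 1.296596 mg/mL = 357.8606 mg
Stage 2: 34.8 mL/hr × 5.7 hr = 198.36 mL → 198.36 mL × 1.296596 mg/mL = 257.1929 mg
Total = 357.8606 + 257.1929 = 615.0535 mg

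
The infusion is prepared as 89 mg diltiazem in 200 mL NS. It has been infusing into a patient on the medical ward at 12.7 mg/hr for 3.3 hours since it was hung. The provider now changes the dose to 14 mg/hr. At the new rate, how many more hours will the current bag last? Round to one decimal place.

3.4 hours

Initial rate:
Concentration = 89 mg ÷ 200 mL = 0.445 mg/mL
Rate = 12.7 mg/hr ÷ 0.445 mg/mL = 28.53933 mL/hr
Volume infused so far = 28.53933 mL/hr × 3.3 hr = 94.17978 mL
Volume remaining = 200 − 94.17978 = 105.8202 mL
New rate:
Rate = 14 mg/hr ÷ 0.445 mg/mL = 31.46067 mL/hr
Time remaining = 105.8202 mL ÷ 31.46067 mL/hr = 3.363571 hr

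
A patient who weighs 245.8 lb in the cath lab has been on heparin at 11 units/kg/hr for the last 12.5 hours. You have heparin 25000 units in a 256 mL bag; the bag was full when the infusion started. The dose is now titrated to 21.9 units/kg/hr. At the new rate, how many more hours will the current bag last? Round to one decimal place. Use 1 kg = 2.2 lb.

Initial rate:
Weight = 245.8 lb ÷ 2.2 lb/kg = 111.7273 kg
Dose = 11 units/kg/hr × 111.7273 kg = 1229 units/hr
Concentration = 25000 units ÷ 256 mL = 97.65625 units/mL
Rate = 1229 units/hr ÷ 97.65625 units/mL = 12.58496 mL/hr
Volume infused so far = 12.58496 mL/hr × 12.5 hr = 157.312 mL
Volume remaining = 256 − 157.312 = 98.688 mL
New rate:
Dose = 21.9 units/kg/hr × 111.7273 kg = 2446.827 units/hr
Rate = 2446.827 units/hr ÷ 97.65625 units/mL = 25.05551 mL/hr
Time remaining = 98.688 mL ÷ 25.05551 mL/hr = 3.938774 hr

3.9 hours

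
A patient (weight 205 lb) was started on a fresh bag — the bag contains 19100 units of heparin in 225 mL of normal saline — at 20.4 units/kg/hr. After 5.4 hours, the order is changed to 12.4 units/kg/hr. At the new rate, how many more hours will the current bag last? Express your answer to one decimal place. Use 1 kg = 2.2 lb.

Initial rate:
Weight = 205 lb ÷ 2.2 lb/kg = 93.18182 kg
Dose = 20.4 units/kg/hr × 93.18182 kg = 1900.909 units/hr
Concentration = 19100 units ÷ 225 mL = 84.88889 units/mL
Rate = 1900.909 units/hr ÷ 84.88889 units/mL = 22.39291 mL/hr
Volume infused so far = 22.39291 mL/hr × 5.4 hr = 120.9217 mL
Volume remaining = 225 − 120.9217 = 104.0783 mL
New rate:
Dose = 12.4 units/kg/hr × 93.18182 kg = 1155.455 units/hr
Rate = 1155.455 units/hr ÷ 84.88889 units/mL = 13.61138 mL/hr
Time remaining = 104.0783 mL ÷ 13.61138 mL/hr = 7.64642 hr

7.6 hours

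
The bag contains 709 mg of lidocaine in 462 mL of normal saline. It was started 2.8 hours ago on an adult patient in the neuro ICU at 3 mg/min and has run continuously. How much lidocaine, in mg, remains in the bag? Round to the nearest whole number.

3 mg/min × 60 min/hr = 180 mg/hr
Concentration = 709 mg ÷ 462 mL = 1.534632 mg/mL
Rate = 180 mg/hr ÷ 1.534632 mg/mL = 117.292 mL/hr
Volume infused = 117.292 mL/hr × 2.8 hr = 328.4175 mL
Volume remaining = 462 − 328.4175 = 133.5825 mL
Drug remaining = 133.5825 mL × 1.534632 mg/mL = 205 mg

205 mg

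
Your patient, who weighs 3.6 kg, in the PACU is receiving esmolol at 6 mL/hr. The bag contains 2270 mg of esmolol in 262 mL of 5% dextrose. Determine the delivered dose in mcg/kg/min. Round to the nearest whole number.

Concentration = 2270 mg ÷ 262 mL = 8.664122 mg/mL = 8664.122 mcg/mL
Drug rate = 6 mL/hr × 8664.122 mcg/mL = 51984.73 mcg/hr
51984.73 mcg/hr ÷ 60 min/hr = 866.4122 mcg/min
866.4122 mcg/min ÷ 3.6 kg = 240.6701 mcg/kg/min

241 mcg/kg/min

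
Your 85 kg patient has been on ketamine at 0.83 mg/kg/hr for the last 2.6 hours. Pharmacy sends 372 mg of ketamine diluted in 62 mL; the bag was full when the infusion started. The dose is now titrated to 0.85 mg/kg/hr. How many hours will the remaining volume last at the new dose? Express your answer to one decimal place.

2.6 hours

Initial rate:
Dose = 0.83 mg/kg/hr × 85 kg = 70.55 mg/hr
Concentration = 372 mg ÷ 62 mL = 6 mg/mL
Rate = 70.55 mg/hr ÷ 6 mg/mL = 11.75833 mL/hr
Volume infused so far = 11.75833 mL/hr × 2.6 hr = 30.57167 mL
Volume remaining = 62 − 30.57167 = 31.42833 mL
New rate:
Dose = 0.85 mg/kg/hr × 85 kg = 72.25 mg/hr
Rate = 72.25 mg/hr ÷ 6 mg/mL = 12.04167 mL/hr
Time remaining = 31.42833 mL ÷ 12.04167 mL/hr = 2.609965 hr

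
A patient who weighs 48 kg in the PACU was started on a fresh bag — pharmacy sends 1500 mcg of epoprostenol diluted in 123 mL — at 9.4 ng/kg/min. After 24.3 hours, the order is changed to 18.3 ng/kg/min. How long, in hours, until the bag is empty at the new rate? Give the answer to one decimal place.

Initial rate:
Dose = 9.4 ng/kg/min × 48 kg = 451.2 ng/min
451.2 ng/min × 60 min/hr = 27072 ng/hr
Concentration = 1500 mcg ÷ 123 mL = 12.19512 mcg/mL = 12195.12 ng/mL
Rate = 27072 ng/hr ÷ 12195.12 ng/mL = 2.219904 mL/hr
Volume infused so far = 2.219904 mL/hr × 24.3 hr = 53.94367 mL
Volume remaining = 123 − 53.94367 = 69.05633 mL
New rate:
Dose = 18.3 ng/kg/min × 48 kg = 878.4 ng/min
878.4 ng/min × 60 min/hr = 52704 ng/hr
Rate = 52704 ng/hr ÷ 12195.12 ng/mL = 4.321728 mL/hr
Time remaining = 69.05633 mL ÷ 4.321728 mL/hr = 15.97887 hr

16.0 hours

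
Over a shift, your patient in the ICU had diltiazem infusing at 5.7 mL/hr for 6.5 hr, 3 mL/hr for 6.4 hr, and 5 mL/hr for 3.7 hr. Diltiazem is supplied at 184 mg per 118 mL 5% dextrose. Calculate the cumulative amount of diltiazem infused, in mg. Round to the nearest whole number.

117 mg

Concentration = 184 mg ÷ 118 mL = 1.559322 mg/mL
Stage 1: 5.7 mL/hr × 6.5 hr = 37.05 mL → 37.05 mL × 1.559322 mg/mL = 57.77288 mg
Stage 2: 3 mL/hr × 6.4 hr = 19.2 mL → 19.2 mL × 1.559322 mg/mL = 29.93898 mg
Stage 3: 5 mL/hr × 3.7 hr = 18.5 mL → 18.5 mL × 1.559322 mg/mL = 28.84746 mg
Total = 57.77288 + 29.93898 + 28.84746 = 116.5593 mg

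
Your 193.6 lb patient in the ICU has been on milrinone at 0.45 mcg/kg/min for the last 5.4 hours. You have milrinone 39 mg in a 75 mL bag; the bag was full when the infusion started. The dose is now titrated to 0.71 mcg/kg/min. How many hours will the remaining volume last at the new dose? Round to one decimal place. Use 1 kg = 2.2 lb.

7.0 hours

Initial rate:
Weight = 193.6 lb ÷ 2.2 lb/kg = 88 kg
Dose = 0.45 mcg/kg/min × 88 kg = 39.6 mcg/min
39.6 mcg/min × 60 min/hr = 2376 mcg/hr
Concentration = 39 mg ÷ 75 mL = 0.52 mg/mL = 520 mcg/mL
Rate = 2376 mcg/hr ÷ 520 mcg/mL = 4.569231 mL/hr
Volume infused so far = 4.569231 mL/hr × 5.4 hr = 24.67385 mL
Volume remaining = 75 − 24.67385 = 50.32615 mL
New rate:
Dose = 0.71 mcg/kg/min × 88 kg = 62.48 mcg/min
62.48 mcg/min × 60 min/hr = 3748.8 mcg/hr
Rate = 3748.8 mcg/hr ÷ 520 mcg/mL = 7.209231 mL/hr
Time remaining = 50.32615 mL ÷ 7.209231 mL/hr = 6.980794 hr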